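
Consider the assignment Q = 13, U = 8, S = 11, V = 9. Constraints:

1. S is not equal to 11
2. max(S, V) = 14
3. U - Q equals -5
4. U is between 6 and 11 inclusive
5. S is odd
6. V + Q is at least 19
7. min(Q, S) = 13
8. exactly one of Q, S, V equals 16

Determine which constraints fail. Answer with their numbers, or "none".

1. S = 11, but 11 is required to differ — fails.
2. max(11, 9) = 11, not 14 — fails.
3. U - Q = 8 - 13 = -5 — holds.
4. U = 8 lies in [6, 11] — holds.
5. S = 11 is odd — holds.
6. V + Q = 9 + 13 = 22; 22 ≥ 19 — holds.
7. min(13, 11) = 11, not 13 — fails.
8. Q=13, S=11, V=9; 0 of them equal 16, not exactly one — fails.

No — constraints 1, 2, 7, and 8 are not satisfied.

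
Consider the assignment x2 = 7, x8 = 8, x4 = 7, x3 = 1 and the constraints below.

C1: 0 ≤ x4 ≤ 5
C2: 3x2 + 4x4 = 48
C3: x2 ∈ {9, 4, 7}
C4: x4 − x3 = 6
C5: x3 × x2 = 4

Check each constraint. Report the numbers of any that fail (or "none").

Constraints 1, 2, and 5 are violated.

C1: x4 = 7 is outside [0, 5]  fails
C2: 3x2 + 4x4 = 3(7) + 4(7) = 49, not 48  fails
C3: x2 = 7 is in {9, 4, 7}  holds
C4: x4 − x3 = 7 − 1 = 6  holds
C5: x3 × x2 = 1 × 7 = 7, not 4  fails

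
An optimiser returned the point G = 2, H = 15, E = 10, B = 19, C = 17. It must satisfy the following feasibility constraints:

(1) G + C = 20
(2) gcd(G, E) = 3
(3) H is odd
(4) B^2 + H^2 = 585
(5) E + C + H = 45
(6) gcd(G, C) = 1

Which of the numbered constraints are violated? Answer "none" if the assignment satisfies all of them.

The assignment fails constraints 1, 2, 4, and 5.

(1) G + C = 2 + 17 = 19, not 20 — does not hold.
(2) gcd(2, 10) = 2, not 3 — does not hold.
(3) H = 15 is odd — holds.
(4) B^2 + H^2 = 19^2 + 15^2 = 361 + 225 = 586, not 585 — does not hold.
(5) E + C + H = 10 + 17 + 15 = 42, not 45 — does not hold.
(6) gcd(2, 17) = 1 — holds.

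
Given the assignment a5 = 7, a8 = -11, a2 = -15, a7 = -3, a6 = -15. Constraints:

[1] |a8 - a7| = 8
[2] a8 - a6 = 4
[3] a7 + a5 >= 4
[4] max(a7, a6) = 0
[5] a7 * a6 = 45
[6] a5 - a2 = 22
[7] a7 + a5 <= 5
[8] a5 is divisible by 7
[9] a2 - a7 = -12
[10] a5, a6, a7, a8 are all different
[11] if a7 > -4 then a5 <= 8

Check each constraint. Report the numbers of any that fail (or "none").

[1] |-11 - (-3)| = 8 — satisfied.
[2] a8 - a6 = -11 - (-15) = 4 — satisfied.
[3] a7 + a5 = -3 + 7 = 4; 4 ≥ 4 — satisfied.
[4] max(-3, -15) = -3, not 0 — violated.
[5] a7 * a6 = -3 * (-15) = 45 — satisfied.
[6] a5 - a2 = 7 - (-15) = 22 — satisfied.
[7] a7 + a5 = -3 + 7 = 4; 4 ≤ 5 — satisfied.
[8] 7 / 7 = 1, so 7 divides 7 — satisfied.
[9] a2 - a7 = -15 - (-3) = -12 — satisfied.
[10] values 7, -15, -3, -11 are pairwise distinct — satisfied.
[11] a7 = -3 > -4, so we need a5 ≤ 8; a5 = 7 ≤ 8 — satisfied.

The assignment fails constraint 4.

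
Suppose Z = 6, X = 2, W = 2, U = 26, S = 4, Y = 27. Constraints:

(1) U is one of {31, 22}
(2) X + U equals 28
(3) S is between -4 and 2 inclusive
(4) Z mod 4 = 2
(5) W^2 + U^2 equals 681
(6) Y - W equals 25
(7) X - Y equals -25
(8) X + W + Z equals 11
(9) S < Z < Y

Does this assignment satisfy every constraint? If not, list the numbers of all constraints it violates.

(1) U = 26 is not in {31, 22} — fails.
(2) X + U = 2 + 26 = 28 — holds.
(3) S = 4 is outside [-4, 2] — fails.
(4) 6 mod 4 = 2 — holds.
(5) W^2 + U^2 = 2^2 + 26^2 = 4 + 676 = 680, not 681 — fails.
(6) Y - W = 27 - 2 = 25 — holds.
(7) X - Y = 2 - 27 = -25 — holds.
(8) X + W + Z = 2 + 2 + 6 = 10, not 11 — fails.
(9) values 4 < 6 < 27 — holds.

Violated: 1, 3, 5, and 8.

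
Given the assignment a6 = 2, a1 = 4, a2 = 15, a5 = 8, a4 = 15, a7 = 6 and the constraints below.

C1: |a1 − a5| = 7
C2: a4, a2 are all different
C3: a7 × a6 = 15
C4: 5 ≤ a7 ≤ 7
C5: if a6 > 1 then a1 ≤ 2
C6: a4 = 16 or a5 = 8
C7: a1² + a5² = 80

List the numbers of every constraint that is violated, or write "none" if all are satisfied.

C1: |4 − 8| = 4, not 7  ✘
C2: a4 = a2 = 15, not all different  ✘
C3: a7 × a6 = 6 × 2 = 12, not 15  ✘
C4: a7 = 6 lies in [5, 7]  ✔
C5: a6 = 2 > 1, so we need a1 ≤ 2; but a1 = 4 > 2  ✘
C6: a4 = 15 ≠ 16, but a5 = 8 = 8 (second disjunct)  ✔
C7: a1² + a5² = 4² + 8² = 16 + 64 = 80  ✔

Violated: 1, 2, 3, and 5.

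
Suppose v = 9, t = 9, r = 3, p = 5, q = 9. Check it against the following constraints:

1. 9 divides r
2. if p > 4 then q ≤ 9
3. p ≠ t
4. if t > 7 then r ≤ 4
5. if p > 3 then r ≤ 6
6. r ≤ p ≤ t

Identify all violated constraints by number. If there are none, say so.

1. 3 = 9×0 + 3, so 9 does not divide 3  no
2. p = 5 > 4, so we need q ≤ 9; q = 9 ≤ 9  yes
3. p = 5, t = 9; distinct  yes
4. t = 9 > 7, so we need r ≤ 4; r = 3 ≤ 4  yes
5. p = 5 > 3, so we need r ≤ 6; r = 3 ≤ 6  yes
6. values 3 ≤ 5 ≤ 9  yes

Constraint 1 is violated.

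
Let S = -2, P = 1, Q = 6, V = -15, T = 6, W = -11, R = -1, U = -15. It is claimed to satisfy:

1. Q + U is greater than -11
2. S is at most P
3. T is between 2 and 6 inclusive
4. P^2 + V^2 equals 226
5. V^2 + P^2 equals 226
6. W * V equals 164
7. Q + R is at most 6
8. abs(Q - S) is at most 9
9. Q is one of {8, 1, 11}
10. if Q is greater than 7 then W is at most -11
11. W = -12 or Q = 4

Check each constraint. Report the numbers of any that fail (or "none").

Constraints 6, 9, and 11 are violated.

1. Q + U = 6 + (-15) = -9; -9 > -11  OK
2. S = -2, P = 1; -2 ≤ 1  OK
3. T = 6 lies in [2, 6]  OK
4. P^2 + V^2 = 1^2 + (-15)^2 = 1 + 225 = 226  OK
5. V^2 + P^2 = (-15)^2 + 1^2 = 225 + 1 = 226  OK
6. W * V = -11 * (-15) = 165, not 164  FAIL
7. Q + R = 6 + (-1) = 5; 5 ≤ 6  OK
8. abs(6 - (-2)) = 8; 8 ≤ 9  OK
9. Q = 6 is not in {8, 1, 11}  FAIL
10. Q = 6, not > 7; antecedent false, conditional vacuously true  OK
11. W = -11 ≠ -12 and Q = 6 ≠ 4; both disjuncts false  FAIL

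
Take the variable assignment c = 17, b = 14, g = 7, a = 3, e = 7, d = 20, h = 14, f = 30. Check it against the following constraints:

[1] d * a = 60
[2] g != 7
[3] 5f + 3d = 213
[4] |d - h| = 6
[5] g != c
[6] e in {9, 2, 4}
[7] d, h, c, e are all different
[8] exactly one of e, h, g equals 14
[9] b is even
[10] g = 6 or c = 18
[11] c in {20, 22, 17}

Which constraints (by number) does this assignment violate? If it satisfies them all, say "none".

[1] d * a = 20 * 3 = 60 — holds.
[2] g = 7, but 7 is required to differ — fails.
[3] 5f + 3d = 5(30) + 3(20) = 210, not 213 — fails.
[4] |20 - 14| = 6 — holds.
[5] g = 7, c = 17; distinct — holds.
[6] e = 7 is not in {9, 2, 4} — fails.
[7] values 20, 14, 17, 7 are pairwise distinct — holds.
[8] e=7, h=14, g=7; 1 of them equals 14 — holds.
[9] b = 14 is even — holds.
[10] g = 7 ≠ 6 and c = 17 ≠ 18; both disjuncts false — fails.
[11] c = 17 is in {20, 22, 17} — holds.

Constraints 2, 3, 6, and 10 do not hold.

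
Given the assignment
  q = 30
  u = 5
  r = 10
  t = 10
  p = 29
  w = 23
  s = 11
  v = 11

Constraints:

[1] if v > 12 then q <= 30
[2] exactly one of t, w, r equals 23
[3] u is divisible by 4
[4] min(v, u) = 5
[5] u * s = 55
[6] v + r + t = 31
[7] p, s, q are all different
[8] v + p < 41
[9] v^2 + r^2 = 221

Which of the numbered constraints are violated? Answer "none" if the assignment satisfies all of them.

The assignment fails constraint 3.

[1] v = 11, not > 12; antecedent false, conditional vacuously true  holds
[2] t=10, w=23, r=10; 1 of them equals 23  holds
[3] 5 = 4*1 + 1, so 4 does not divide 5  fails
[4] min(11, 5) = 5  holds
[5] u * s = 5 * 11 = 55  holds
[6] v + r + t = 11 + 10 + 10 = 31  holds
[7] values 29, 11, 30 are pairwise distinct  holds
[8] v + p = 11 + 29 = 40; 40 < 41  holds
[9] v^2 + r^2 = 11^2 + 10^2 = 121 + 100 = 221  holds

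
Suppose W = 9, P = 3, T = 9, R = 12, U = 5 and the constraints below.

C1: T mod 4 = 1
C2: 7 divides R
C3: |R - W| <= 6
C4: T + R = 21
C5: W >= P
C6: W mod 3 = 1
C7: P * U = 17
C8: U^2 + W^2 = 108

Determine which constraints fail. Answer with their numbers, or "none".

C1: 9 mod 4 = 1  holds
C2: 12 = 7*1 + 5, so 7 does not divide 12  fails
C3: |12 - 9| = 3; 3 ≤ 6  holds
C4: T + R = 9 + 12 = 21  holds
C5: W = 9, P = 3; 9 ≥ 3  holds
C6: 9 mod 3 = 0, not 1  fails
C7: P * U = 3 * 5 = 15, not 17  fails
C8: U^2 + W^2 = 5^2 + 9^2 = 25 + 81 = 106, not 108  fails

Constraints 2, 6, 7, and 8 do not hold.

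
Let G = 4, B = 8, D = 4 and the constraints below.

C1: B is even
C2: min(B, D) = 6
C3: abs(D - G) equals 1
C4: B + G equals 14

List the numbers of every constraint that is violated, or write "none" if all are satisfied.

Constraints 2, 3, and 4 are violated.

C1: B = 8 is even — holds.
C2: min(8, 4) = 4, not 6 — does not hold.
C3: abs(4 - 4) = 0, not 1 — does not hold.
C4: B + G = 8 + 4 = 12, not 14 — does not hold.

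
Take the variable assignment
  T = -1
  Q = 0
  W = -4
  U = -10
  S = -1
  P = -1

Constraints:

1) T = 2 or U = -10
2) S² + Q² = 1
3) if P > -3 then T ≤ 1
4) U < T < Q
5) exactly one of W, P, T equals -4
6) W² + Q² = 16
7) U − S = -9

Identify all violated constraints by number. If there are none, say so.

1) T = -1 ≠ 2, but U = -10 = -10 (second disjunct) — holds.
2) S² + Q² = (-1)² + 0² = 1 + 0 = 1 — holds.
3) P = -1 > -3, so we need T ≤ 1; T = -1 ≤ 1 — holds.
4) values -10 < -1 < 0 — holds.
5) W=-4, P=-1, T=-1; 1 of them equals -4 — holds.
6) W² + Q² = (-4)² + 0² = 16 + 0 = 16 — holds.
7) U − S = -10 − (-1) = -9 — holds.

None — every constraint holds.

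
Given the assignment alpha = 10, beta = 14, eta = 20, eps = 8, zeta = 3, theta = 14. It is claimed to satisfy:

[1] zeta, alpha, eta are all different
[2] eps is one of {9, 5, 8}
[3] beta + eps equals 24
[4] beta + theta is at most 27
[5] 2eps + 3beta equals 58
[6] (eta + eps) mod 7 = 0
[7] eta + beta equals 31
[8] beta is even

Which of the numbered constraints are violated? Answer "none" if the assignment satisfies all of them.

Constraints 3, 4, 7 do not hold.

[1] values 3, 10, 20 are pairwise distinct — satisfied.
[2] eps = 8 is in {9, 5, 8} — satisfied.
[3] beta + eps = 14 + 8 = 22, not 24 — violated.
[4] beta + theta = 14 + 14 = 28; 28 > 27, bound 27 not met — violated.
[5] 2eps + 3beta = 2(8) + 3(14) = 58 — satisfied.
[6] eta + eps = 28; 28 mod 7 = 0 — satisfied.
[7] eta + beta = 20 + 14 = 34, not 31 — violated.
[8] beta = 14 is even — satisfied.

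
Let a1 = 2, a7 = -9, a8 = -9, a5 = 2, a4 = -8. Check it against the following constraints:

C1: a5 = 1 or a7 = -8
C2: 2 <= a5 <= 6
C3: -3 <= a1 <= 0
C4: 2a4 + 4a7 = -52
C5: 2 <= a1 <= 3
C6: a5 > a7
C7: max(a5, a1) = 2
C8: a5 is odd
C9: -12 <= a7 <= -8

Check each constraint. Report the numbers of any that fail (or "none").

Violated: 1, 3, 8.

C1: a5 = 2 ≠ 1 and a7 = -9 ≠ -8; both disjuncts false — does not hold.
C2: a5 = 2 lies in [2, 6] — holds.
C3: a1 = 2 is outside [-3, 0] — does not hold.
C4: 2a4 + 4a7 = 2(-8) + 4(-9) = -52 — holds.
C5: a1 = 2 lies in [2, 3] — holds.
C6: a5 = 2, a7 = -9; 2 > -9 — holds.
C7: max(2, 2) = 2 — holds.
C8: a5 = 2 is even — does not hold.
C9: a7 = -9 lies in [-12, -8] — holds.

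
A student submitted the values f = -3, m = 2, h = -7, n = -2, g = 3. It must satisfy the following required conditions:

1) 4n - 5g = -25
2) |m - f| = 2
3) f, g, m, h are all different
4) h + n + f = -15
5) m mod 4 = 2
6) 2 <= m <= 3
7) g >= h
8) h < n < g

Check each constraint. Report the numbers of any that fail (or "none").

Constraints 1, 2, and 4 do not hold.

1) 4n - 5g = 4(-2) - 5(3) = -23, not -25  false
2) |2 - (-3)| = 5, not 2  false
3) values -3, 3, 2, -7 are pairwise distinct  true
4) h + n + f = -7 + (-2) + (-3) = -12, not -15  false
5) 2 mod 4 = 2  true
6) m = 2 lies in [2, 3]  true
7) g = 3, h = -7; 3 ≥ -7  true
8) values -7 < -2 < 3  true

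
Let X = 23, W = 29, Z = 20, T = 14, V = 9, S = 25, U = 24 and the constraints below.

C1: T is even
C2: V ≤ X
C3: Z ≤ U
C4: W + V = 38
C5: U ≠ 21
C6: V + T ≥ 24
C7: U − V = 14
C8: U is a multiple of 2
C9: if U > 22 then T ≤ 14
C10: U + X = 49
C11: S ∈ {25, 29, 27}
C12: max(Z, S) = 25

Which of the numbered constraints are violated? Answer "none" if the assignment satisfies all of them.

C1: T = 14 is even — satisfied.
C2: V = 9, X = 23; 9 ≤ 23 — satisfied.
C3: Z = 20, U = 24; 20 ≤ 24 — satisfied.
C4: W + V = 29 + 9 = 38 — satisfied.
C5: U = 24, and 24 ≠ 21 — satisfied.
C6: V + T = 9 + 14 = 23; 23 < 24, bound 24 not met — violated.
C7: U − V = 24 − 9 = 15, not 14 — violated.
C8: 24 / 2 = 12, so 2 divides 24 — satisfied.
C9: U = 24 > 22, so we need T ≤ 14; T = 14 ≤ 14 — satisfied.
C10: U + X = 24 + 23 = 47, not 49 — violated.
C11: S = 25 is in {25, 29, 27} — satisfied.
C12: max(20, 25) = 25 — satisfied.

Constraints 6, 7, 10 do not hold.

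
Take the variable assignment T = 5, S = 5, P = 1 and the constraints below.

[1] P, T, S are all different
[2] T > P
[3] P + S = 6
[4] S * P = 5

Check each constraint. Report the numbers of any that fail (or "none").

No — constraint 1 is not satisfied.

[1] T = S = 5, not all different — fails.
[2] T = 5, P = 1; 5 > 1 — holds.
[3] P + S = 1 + 5 = 6 — holds.
[4] S * P = 5 * 1 = 5 — holds.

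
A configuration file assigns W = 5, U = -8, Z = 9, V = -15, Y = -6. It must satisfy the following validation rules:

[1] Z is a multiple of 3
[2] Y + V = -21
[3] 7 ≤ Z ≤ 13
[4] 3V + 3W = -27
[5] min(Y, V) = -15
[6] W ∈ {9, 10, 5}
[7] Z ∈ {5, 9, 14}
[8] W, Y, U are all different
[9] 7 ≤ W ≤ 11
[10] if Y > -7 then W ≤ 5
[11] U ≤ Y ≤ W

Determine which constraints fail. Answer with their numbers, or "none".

Constraints 4 and 9 do not hold.

[1] 9 / 3 = 3, so 3 divides 9  ✓
[2] Y + V = -6 + (-15) = -21  ✓
[3] Z = 9 lies in [7, 13]  ✓
[4] 3V + 3W = 3(-15) + 3(5) = -30, not -27  ✗
[5] min(-6, -15) = -15  ✓
[6] W = 5 is in {9, 10, 5}  ✓
[7] Z = 9 is in {5, 9, 14}  ✓
[8] values 5, -6, -8 are pairwise distinct  ✓
[9] W = 5 is outside [7, 11]  ✗
[10] Y = -6 > -7, so we need W ≤ 5; W = 5 ≤ 5  ✓
[11] values -8 ≤ -6 ≤ 5  ✓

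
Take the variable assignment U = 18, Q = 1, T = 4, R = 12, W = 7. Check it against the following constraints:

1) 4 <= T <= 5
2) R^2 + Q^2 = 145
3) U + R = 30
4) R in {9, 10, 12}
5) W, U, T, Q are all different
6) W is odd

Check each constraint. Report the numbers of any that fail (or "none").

All constraints are satisfied.

1) T = 4 lies in [4, 5] — holds.
2) R^2 + Q^2 = 12^2 + 1^2 = 144 + 1 = 145 — holds.
3) U + R = 18 + 12 = 30 — holds.
4) R = 12 is in {9, 10, 12} — holds.
5) values 7, 18, 4, 1 are pairwise distinct — holds.
6) W = 7 is odd — holds.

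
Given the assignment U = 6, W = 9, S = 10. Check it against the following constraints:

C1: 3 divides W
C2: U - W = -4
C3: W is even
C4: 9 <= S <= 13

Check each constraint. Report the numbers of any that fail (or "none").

The assignment fails constraints 2, 3.

C1: 9 / 3 = 3, so 3 divides 9 — OK.
C2: U - W = 6 - 9 = -3, not -4 — violated.
C3: W = 9 is odd — violated.
C4: S = 10 lies in [9, 13] — OK.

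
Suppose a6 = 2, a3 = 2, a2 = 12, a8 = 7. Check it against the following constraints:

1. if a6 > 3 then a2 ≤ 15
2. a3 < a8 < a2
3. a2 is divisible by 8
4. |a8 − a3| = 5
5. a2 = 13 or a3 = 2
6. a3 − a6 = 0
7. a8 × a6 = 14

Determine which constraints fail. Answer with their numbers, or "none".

Violated: 3.

1. a6 = 2, not > 3; antecedent false, conditional vacuously true — OK.
2. values 2 < 7 < 12 — OK.
3. 12 = 8×1 + 4, so 8 does not divide 12 — violated.
4. |7 − 2| = 5 — OK.
5. a2 = 12 ≠ 13, but a3 = 2 = 2 (second disjunct) — OK.
6. a3 − a6 = 2 − 2 = 0 — OK.
7. a8 × a6 = 7 × 2 = 14 — OK.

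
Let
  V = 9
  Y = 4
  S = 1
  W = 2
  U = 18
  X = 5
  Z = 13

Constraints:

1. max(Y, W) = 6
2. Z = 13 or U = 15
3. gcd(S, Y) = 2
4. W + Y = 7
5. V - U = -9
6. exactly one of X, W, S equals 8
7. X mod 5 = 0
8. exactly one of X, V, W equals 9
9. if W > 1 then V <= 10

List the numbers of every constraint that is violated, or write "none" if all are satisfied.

No — constraints 1, 3, 4, 6 are not satisfied.

1. max(4, 2) = 4, not 6 — fails.
2. Z = 13 = 13 (first disjunct) — holds.
3. gcd(1, 4) = 1, not 2 — fails.
4. W + Y = 2 + 4 = 6, not 7 — fails.
5. V - U = 9 - 18 = -9 — holds.
6. X=5, W=2, S=1; 0 of them equal 8, not exactly one — fails.
7. 5 mod 5 = 0 — holds.
8. X=5, V=9, W=2; 1 of them equals 9 — holds.
9. W = 2 > 1, so we need V ≤ 10; V = 9 ≤ 10 — holds.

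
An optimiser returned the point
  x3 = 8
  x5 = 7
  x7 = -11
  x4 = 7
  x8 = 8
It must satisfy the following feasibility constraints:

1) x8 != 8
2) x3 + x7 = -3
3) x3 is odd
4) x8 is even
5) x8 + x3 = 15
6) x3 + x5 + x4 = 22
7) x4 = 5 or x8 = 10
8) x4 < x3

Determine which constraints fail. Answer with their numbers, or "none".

1) x8 = 8, but 8 is required to differ — violated.
2) x3 + x7 = 8 + (-11) = -3 — satisfied.
3) x3 = 8 is even — violated.
4) x8 = 8 is even — satisfied.
5) x8 + x3 = 8 + 8 = 16, not 15 — violated.
6) x3 + x5 + x4 = 8 + 7 + 7 = 22 — satisfied.
7) x4 = 7 ≠ 5 and x8 = 8 ≠ 10; both disjuncts false — violated.
8) x4 = 7, x3 = 8; 7 < 8 — satisfied.

Violated: 1, 3, 5, and 7.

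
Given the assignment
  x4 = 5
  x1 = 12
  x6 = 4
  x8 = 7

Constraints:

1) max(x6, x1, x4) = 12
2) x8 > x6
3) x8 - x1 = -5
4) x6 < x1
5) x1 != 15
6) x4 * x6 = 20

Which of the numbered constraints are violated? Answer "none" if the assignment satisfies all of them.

1) max(4, 12, 5) = 12  ✔
2) x8 = 7, x6 = 4; 7 > 4  ✔
3) x8 - x1 = 7 - 12 = -5  ✔
4) x6 = 4, x1 = 12; 4 < 12  ✔
5) x1 = 12, and 12 ≠ 15  ✔
6) x4 * x6 = 5 * 4 = 20  ✔

The assignment satisfies every constraint.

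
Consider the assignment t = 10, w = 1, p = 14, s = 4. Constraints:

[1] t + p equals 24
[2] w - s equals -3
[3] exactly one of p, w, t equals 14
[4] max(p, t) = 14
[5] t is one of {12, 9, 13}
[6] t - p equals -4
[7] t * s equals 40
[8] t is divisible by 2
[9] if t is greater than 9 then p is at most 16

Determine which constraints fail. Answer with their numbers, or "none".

Constraint 5 does not hold.

[1] t + p = 10 + 14 = 24  ✓
[2] w - s = 1 - 4 = -3  ✓
[3] p=14, w=1, t=10; 1 of them equals 14  ✓
[4] max(14, 10) = 14  ✓
[5] t = 10 is not in {12, 9, 13}  ✗
[6] t - p = 10 - 14 = -4  ✓
[7] t * s = 10 * 4 = 40  ✓
[8] 10 / 2 = 5, so 2 divides 10  ✓
[9] t = 10 > 9, so we need p ≤ 16; p = 14 ≤ 16  ✓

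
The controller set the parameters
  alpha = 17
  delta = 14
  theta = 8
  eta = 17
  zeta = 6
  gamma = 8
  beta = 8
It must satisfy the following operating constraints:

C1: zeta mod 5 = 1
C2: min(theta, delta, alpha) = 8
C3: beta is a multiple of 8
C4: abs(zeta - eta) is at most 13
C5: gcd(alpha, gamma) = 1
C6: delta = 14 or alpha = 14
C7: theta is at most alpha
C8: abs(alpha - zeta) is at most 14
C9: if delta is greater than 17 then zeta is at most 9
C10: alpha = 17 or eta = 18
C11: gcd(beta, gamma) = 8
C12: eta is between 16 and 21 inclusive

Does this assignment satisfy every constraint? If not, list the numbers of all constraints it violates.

C1: 6 mod 5 = 1 — OK.
C2: min(8, 14, 17) = 8 — OK.
C3: 8 / 8 = 1, so 8 divides 8 — OK.
C4: abs(6 - 17) = 11; 11 ≤ 13 — OK.
C5: gcd(17, 8) = 1 — OK.
C6: delta = 14 = 14 (first disjunct) — OK.
C7: theta = 8, alpha = 17; 8 ≤ 17 — OK.
C8: abs(17 - 6) = 11; 11 ≤ 14 — OK.
C9: delta = 14, not > 17; antecedent false, conditional vacuously true — OK.
C10: alpha = 17 = 17 (first disjunct) — OK.
C11: gcd(8, 8) = 8 — OK.
C12: eta = 17 lies in [16, 21] — OK.

The assignment satisfies every constraint.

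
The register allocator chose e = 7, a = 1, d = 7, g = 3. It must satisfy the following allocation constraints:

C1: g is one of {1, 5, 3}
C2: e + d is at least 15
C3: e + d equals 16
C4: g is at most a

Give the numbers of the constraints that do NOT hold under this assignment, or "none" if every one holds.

C1: g = 3 is in {1, 5, 3} — satisfied.
C2: e + d = 7 + 7 = 14; 14 < 15, bound 15 not met — violated.
C3: e + d = 7 + 7 = 14, not 16 — violated.
C4: g = 3, a = 1; 3 > 1 (want ≤) — violated.

Constraints 2, 3, and 4 do not hold.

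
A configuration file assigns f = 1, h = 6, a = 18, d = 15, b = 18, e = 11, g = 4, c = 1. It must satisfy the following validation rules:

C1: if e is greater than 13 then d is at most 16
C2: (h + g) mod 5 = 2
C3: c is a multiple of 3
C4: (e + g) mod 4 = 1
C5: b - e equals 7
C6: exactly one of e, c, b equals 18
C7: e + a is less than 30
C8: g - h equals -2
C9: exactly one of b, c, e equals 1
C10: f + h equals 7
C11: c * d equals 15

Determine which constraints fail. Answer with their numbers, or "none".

C1: e = 11, not > 13; antecedent false, conditional vacuously true — holds.
C2: h + g = 10; 10 mod 5 = 0, not 2 — fails.
C3: 1 = 3*0 + 1, so 3 does not divide 1 — fails.
C4: e + g = 15; 15 mod 4 = 3, not 1 — fails.
C5: b - e = 18 - 11 = 7 — holds.
C6: e=11, c=1, b=18; 1 of them equals 18 — holds.
C7: e + a = 11 + 18 = 29; 29 < 30 — holds.
C8: g - h = 4 - 6 = -2 — holds.
C9: b=18, c=1, e=11; 1 of them equals 1 — holds.
C10: f + h = 1 + 6 = 7 — holds.
C11: c * d = 1 * 15 = 15 — holds.

The assignment fails constraints 2, 3, and 4.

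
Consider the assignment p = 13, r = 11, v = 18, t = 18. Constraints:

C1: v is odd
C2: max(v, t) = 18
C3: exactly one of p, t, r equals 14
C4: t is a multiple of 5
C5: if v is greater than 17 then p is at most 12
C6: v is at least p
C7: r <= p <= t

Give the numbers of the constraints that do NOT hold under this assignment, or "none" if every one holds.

Violated: 1, 3, 4, 5.

C1: v = 18 is even — violated.
C2: max(18, 18) = 18 — OK.
C3: p=13, t=18, r=11; 0 of them equal 14, not exactly one — violated.
C4: 18 = 5*3 + 3, so 5 does not divide 18 — violated.
C5: v = 18 > 17, so we need p ≤ 12; but p = 13 > 12 — violated.
C6: v = 18, p = 13; 18 ≥ 13 — OK.
C7: values 11 <= 13 <= 18 — OK.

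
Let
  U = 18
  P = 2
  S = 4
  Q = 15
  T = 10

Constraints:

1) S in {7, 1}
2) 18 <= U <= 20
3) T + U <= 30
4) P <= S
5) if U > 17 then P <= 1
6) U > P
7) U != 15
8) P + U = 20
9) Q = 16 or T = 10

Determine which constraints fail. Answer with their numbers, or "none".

1) S = 4 is not in {7, 1} — violated.
2) U = 18 lies in [18, 20] — satisfied.
3) T + U = 10 + 18 = 28; 28 ≤ 30 — satisfied.
4) P = 2, S = 4; 2 ≤ 4 — satisfied.
5) U = 18 > 17, so we need P ≤ 1; but P = 2 > 1 — violated.
6) U = 18, P = 2; 18 > 2 — satisfied.
7) U = 18, and 18 ≠ 15 — satisfied.
8) P + U = 2 + 18 = 20 — satisfied.
9) Q = 15 ≠ 16, but T = 10 = 10 (second disjunct) — satisfied.

Constraints 1 and 5 are violated.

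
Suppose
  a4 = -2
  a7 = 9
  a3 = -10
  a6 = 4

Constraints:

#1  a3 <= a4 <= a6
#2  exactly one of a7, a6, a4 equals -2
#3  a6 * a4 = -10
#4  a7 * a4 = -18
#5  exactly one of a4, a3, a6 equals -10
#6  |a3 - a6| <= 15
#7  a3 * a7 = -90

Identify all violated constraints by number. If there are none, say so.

#1 values -10 <= -2 <= 4 — OK.
#2 a7=9, a6=4, a4=-2; 1 of them equals -2 — OK.
#3 a6 * a4 = 4 * (-2) = -8, not -10 — violated.
#4 a7 * a4 = 9 * (-2) = -18 — OK.
#5 a4=-2, a3=-10, a6=4; 1 of them equals -10 — OK.
#6 |-10 - 4| = 14; 14 ≤ 15 — OK.
#7 a3 * a7 = -10 * 9 = -90 — OK.

No — constraint 3 is not satisfied.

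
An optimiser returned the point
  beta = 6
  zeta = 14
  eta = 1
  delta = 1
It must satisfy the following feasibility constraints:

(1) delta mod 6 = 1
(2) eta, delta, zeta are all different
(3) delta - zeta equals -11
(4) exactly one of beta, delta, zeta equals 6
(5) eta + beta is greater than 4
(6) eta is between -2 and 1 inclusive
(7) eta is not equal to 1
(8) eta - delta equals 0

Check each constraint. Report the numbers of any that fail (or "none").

Constraints 2, 3, and 7 do not hold.

(1) 1 mod 6 = 1  true
(2) eta = delta = 1, not all different  false
(3) delta - zeta = 1 - 14 = -13, not -11  false
(4) beta=6, delta=1, zeta=14; 1 of them equals 6  true
(5) eta + beta = 1 + 6 = 7; 7 > 4  true
(6) eta = 1 lies in [-2, 1]  true
(7) eta = 1, but 1 is required to differ  false
(8) eta - delta = 1 - 1 = 0  true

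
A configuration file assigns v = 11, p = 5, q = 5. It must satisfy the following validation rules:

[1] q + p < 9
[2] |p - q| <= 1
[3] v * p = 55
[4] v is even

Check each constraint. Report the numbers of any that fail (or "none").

[1] q + p = 5 + 5 = 10; 10 ≥ 9, bound 9 not met — fails.
[2] |5 - 5| = 0; 0 ≤ 1 — holds.
[3] v * p = 11 * 5 = 55 — holds.
[4] v = 11 is odd — fails.

The assignment fails constraints 1 and 4.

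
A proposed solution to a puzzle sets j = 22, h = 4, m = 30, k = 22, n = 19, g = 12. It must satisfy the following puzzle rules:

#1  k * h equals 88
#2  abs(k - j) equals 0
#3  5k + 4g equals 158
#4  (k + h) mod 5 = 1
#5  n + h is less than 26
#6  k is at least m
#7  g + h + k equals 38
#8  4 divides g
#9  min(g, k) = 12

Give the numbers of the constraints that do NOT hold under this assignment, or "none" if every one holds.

#1 k * h = 22 * 4 = 88 — holds.
#2 abs(22 - 22) = 0 — holds.
#3 5k + 4g = 5(22) + 4(12) = 158 — holds.
#4 k + h = 26; 26 mod 5 = 1 — holds.
#5 n + h = 19 + 4 = 23; 23 < 26 — holds.
#6 k = 22, m = 30; 22 < 30 (want ≥) — fails.
#7 g + h + k = 12 + 4 + 22 = 38 — holds.
#8 12 / 4 = 3, so 4 divides 12 — holds.
#9 min(12, 22) = 12 — holds.

Constraint 6 does not hold.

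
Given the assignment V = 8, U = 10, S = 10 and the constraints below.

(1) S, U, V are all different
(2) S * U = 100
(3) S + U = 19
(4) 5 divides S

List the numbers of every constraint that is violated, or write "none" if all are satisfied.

(1) S = U = 10, not all different  fails
(2) S * U = 10 * 10 = 100  holds
(3) S + U = 10 + 10 = 20, not 19  fails
(4) 10 / 5 = 2, so 5 divides 10  holds

No — constraints 1, 3 are not satisfied.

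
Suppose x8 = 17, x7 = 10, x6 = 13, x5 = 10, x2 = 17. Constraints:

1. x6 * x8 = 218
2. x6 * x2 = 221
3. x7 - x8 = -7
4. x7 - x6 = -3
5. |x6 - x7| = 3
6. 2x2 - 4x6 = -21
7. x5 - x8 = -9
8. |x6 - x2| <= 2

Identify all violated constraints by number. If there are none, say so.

Constraints 1, 6, 7, and 8 are violated.

1. x6 * x8 = 13 * 17 = 221, not 218  FAIL
2. x6 * x2 = 13 * 17 = 221  OK
3. x7 - x8 = 10 - 17 = -7  OK
4. x7 - x6 = 10 - 13 = -3  OK
5. |13 - 10| = 3  OK
6. 2x2 - 4x6 = 2(17) - 4(13) = -18, not -21  FAIL
7. x5 - x8 = 10 - 17 = -7, not -9  FAIL
8. |13 - 17| = 4; 4 > 2, exceeds bound 2  FAIL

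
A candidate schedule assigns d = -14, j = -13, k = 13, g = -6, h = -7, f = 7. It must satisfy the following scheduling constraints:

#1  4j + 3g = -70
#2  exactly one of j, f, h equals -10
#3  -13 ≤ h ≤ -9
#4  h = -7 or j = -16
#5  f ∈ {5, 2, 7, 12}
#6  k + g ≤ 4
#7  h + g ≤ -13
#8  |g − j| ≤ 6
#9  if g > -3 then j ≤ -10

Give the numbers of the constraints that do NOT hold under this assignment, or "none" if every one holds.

Violated: 2, 3, 6, and 8.

#1 4j + 3g = 4(-13) + 3(-6) = -70 — OK.
#2 j=-13, f=7, h=-7; 0 of them equal -10, not exactly one — violated.
#3 h = -7 is outside [-13, -9] — violated.
#4 h = -7 = -7 (first disjunct) — OK.
#5 f = 7 is in {5, 2, 7, 12} — OK.
#6 k + g = 13 + (-6) = 7; 7 > 4, bound 4 not met — violated.
#7 h + g = -7 + (-6) = -13; -13 ≤ -13 — OK.
#8 |-6 − (-13)| = 7; 7 > 6, exceeds bound 6 — violated.
#9 g = -6, not > -3; antecedent false, conditional vacuously true — OK.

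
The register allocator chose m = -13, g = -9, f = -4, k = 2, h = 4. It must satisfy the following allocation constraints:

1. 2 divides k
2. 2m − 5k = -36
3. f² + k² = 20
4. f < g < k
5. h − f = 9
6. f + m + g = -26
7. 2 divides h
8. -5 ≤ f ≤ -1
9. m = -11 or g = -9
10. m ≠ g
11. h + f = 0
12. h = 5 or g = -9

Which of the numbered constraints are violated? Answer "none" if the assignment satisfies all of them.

1. 2 / 2 = 1, so 2 divides 2 — holds.
2. 2m − 5k = 2(-13) − 5(2) = -36 — holds.
3. f² + k² = (-4)² + 2² = 16 + 4 = 20 — holds.
4. values -4, -9, 2; f = -4 is not < g = -9 — does not hold.
5. h − f = 4 − (-4) = 8, not 9 — does not hold.
6. f + m + g = -4 + (-13) + (-9) = -26 — holds.
7. 4 / 2 = 2, so 2 divides 4 — holds.
8. f = -4 lies in [-5, -1] — holds.
9. m = -13 ≠ -11, but g = -9 = -9 (second disjunct) — holds.
10. m = -13, g = -9; distinct — holds.
11. h + f = 4 + (-4) = 0 — holds.
12. h = 4 ≠ 5, but g = -9 = -9 (second disjunct) — holds.

Constraints 4 and 5 do not hold.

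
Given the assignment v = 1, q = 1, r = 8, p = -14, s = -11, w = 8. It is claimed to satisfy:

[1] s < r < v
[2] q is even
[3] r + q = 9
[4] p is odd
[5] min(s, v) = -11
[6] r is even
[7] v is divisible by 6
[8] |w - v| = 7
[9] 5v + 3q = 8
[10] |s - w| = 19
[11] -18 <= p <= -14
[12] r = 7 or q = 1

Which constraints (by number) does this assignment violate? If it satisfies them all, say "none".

No — constraints 1, 2, 4, and 7 are not satisfied.

[1] values -11, 8, 1; r = 8 is not < v = 1  fails
[2] q = 1 is odd  fails
[3] r + q = 8 + 1 = 9  holds
[4] p = -14 is even  fails
[5] min(-11, 1) = -11  holds
[6] r = 8 is even  holds
[7] 1 = 6*0 + 1, so 6 does not divide 1  fails
[8] |8 - 1| = 7  holds
[9] 5v + 3q = 5(1) + 3(1) = 8  holds
[10] |-11 - 8| = 19  holds
[11] p = -14 lies in [-18, -14]  holds
[12] r = 8 ≠ 7, but q = 1 = 1 (second disjunct)  holds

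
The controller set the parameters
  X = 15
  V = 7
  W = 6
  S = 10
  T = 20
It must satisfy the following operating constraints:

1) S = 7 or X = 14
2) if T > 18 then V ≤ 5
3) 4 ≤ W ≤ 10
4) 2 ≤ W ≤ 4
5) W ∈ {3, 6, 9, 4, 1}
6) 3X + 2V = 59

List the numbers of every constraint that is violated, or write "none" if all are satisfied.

The assignment fails constraints 1, 2, 4.

1) S = 10 ≠ 7 and X = 15 ≠ 14; both disjuncts false  no
2) T = 20 > 18, so we need V ≤ 5; but V = 7 > 5  no
3) W = 6 lies in [4, 10]  yes
4) W = 6 is outside [2, 4]  no
5) W = 6 is in {3, 6, 9, 4, 1}  yes
6) 3X + 2V = 3(15) + 2(7) = 59  yes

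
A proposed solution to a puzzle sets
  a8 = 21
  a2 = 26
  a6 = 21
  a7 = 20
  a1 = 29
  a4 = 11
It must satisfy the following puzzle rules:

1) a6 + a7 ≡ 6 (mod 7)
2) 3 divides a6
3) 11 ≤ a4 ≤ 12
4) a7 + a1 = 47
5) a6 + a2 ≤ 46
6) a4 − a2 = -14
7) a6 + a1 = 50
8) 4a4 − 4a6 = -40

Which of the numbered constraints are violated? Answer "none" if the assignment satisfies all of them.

1) a6 + a7 = 41; 41 mod 7 = 6 — holds.
2) 21 / 3 = 7, so 3 divides 21 — holds.
3) a4 = 11 lies in [11, 12] — holds.
4) a7 + a1 = 20 + 29 = 49, not 47 — fails.
5) a6 + a2 = 21 + 26 = 47; 47 > 46, bound 46 not met — fails.
6) a4 − a2 = 11 − 26 = -15, not -14 — fails.
7) a6 + a1 = 21 + 29 = 50 — holds.
8) 4a4 − 4a6 = 4(11) − 4(21) = -40 — holds.

Constraints 4, 5, 6 are violated.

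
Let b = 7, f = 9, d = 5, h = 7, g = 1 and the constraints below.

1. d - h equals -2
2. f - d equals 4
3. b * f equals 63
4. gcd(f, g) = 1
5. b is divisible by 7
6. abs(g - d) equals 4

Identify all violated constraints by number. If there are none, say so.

1. d - h = 5 - 7 = -2 — satisfied.
2. f - d = 9 - 5 = 4 — satisfied.
3. b * f = 7 * 9 = 63 — satisfied.
4. gcd(9, 1) = 1 — satisfied.
5. 7 / 7 = 1, so 7 divides 7 — satisfied.
6. abs(1 - 5) = 4 — satisfied.

Yes — all constraints hold.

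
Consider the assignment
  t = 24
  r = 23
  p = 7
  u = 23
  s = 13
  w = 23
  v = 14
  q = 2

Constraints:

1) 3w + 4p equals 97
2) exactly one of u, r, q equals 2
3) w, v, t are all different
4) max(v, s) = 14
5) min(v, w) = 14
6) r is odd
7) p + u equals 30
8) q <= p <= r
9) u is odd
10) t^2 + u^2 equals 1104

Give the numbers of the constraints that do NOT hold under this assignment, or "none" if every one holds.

Constraint 10 does not hold.

1) 3w + 4p = 3(23) + 4(7) = 97  true
2) u=23, r=23, q=2; 1 of them equals 2  true
3) values 23, 14, 24 are pairwise distinct  true
4) max(14, 13) = 14  true
5) min(14, 23) = 14  true
6) r = 23 is odd  true
7) p + u = 7 + 23 = 30  true
8) values 2 <= 7 <= 23  true
9) u = 23 is odd  true
10) t^2 + u^2 = 24^2 + 23^2 = 576 + 529 = 1105, not 1104  false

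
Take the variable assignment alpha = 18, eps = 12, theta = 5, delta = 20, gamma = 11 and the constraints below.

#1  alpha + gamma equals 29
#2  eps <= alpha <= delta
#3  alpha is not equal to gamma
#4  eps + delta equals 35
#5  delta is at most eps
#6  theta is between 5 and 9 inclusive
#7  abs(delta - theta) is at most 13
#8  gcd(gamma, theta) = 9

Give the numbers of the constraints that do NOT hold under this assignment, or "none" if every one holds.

Constraints 4, 5, 7, and 8 are violated.

#1 alpha + gamma = 18 + 11 = 29 — holds.
#2 values 12 <= 18 <= 20 — holds.
#3 alpha = 18, gamma = 11; distinct — holds.
#4 eps + delta = 12 + 20 = 32, not 35 — fails.
#5 delta = 20, eps = 12; 20 > 12 (want ≤) — fails.
#6 theta = 5 lies in [5, 9] — holds.
#7 abs(20 - 5) = 15; 15 > 13, exceeds bound 13 — fails.
#8 gcd(11, 5) = 1, not 9 — fails.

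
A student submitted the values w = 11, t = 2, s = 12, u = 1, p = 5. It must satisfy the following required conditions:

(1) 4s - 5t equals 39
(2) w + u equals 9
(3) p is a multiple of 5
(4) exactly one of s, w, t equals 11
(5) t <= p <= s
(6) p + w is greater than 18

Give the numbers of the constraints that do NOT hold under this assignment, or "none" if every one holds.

(1) 4s - 5t = 4(12) - 5(2) = 38, not 39 — violated.
(2) w + u = 11 + 1 = 12, not 9 — violated.
(3) 5 / 5 = 1, so 5 divides 5 — satisfied.
(4) s=12, w=11, t=2; 1 of them equals 11 — satisfied.
(5) values 2 <= 5 <= 12 — satisfied.
(6) p + w = 5 + 11 = 16; 16 ≤ 18, bound 18 not met — violated.

Constraints 1, 2, and 6 do not hold.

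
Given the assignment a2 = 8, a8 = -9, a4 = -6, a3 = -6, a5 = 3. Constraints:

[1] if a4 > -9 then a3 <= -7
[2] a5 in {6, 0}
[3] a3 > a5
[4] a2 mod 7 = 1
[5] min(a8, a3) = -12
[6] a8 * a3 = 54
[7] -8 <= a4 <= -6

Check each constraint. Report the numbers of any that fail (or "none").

[1] a4 = -6 > -9, so we need a3 ≤ -7; but a3 = -6 > -7 — violated.
[2] a5 = 3 is not in {6, 0} — violated.
[3] a3 = -6, a5 = 3; -6 ≤ 3 (want >) — violated.
[4] 8 mod 7 = 1 — satisfied.
[5] min(-9, -6) = -9, not -12 — violated.
[6] a8 * a3 = -9 * (-6) = 54 — satisfied.
[7] a4 = -6 lies in [-8, -6] — satisfied.

Violated: 1, 2, 3, 5.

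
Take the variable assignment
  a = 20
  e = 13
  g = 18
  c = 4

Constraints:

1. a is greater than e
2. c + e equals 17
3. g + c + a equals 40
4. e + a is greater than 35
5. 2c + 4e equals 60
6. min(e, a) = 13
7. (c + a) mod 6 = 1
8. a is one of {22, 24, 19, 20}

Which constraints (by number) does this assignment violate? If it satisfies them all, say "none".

The assignment fails constraints 3, 4, 7.

1. a = 20, e = 13; 20 > 13 — OK.
2. c + e = 4 + 13 = 17 — OK.
3. g + c + a = 18 + 4 + 20 = 42, not 40 — violated.
4. e + a = 13 + 20 = 33; 33 ≤ 35, bound 35 not met — violated.
5. 2c + 4e = 2(4) + 4(13) = 60 — OK.
6. min(13, 20) = 13 — OK.
7. c + a = 24; 24 mod 6 = 0, not 1 — violated.
8. a = 20 is in {22, 24, 19, 20} — OK.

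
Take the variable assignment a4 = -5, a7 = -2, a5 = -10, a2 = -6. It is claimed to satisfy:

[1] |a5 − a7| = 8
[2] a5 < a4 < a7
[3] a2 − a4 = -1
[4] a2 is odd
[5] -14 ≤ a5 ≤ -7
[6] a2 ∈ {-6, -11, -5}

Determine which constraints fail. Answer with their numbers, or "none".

[1] |-10 − (-2)| = 8  ✔
[2] values -10 < -5 < -2  ✔
[3] a2 − a4 = -6 − (-5) = -1  ✔
[4] a2 = -6 is even  ✘
[5] a5 = -10 lies in [-14, -7]  ✔
[6] a2 = -6 is in {-6, -11, -5}  ✔

Constraint 4 does not hold.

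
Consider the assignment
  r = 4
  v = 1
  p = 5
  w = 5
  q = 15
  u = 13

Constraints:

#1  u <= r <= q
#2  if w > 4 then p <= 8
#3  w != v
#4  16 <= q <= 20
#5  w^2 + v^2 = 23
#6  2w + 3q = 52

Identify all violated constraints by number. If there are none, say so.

#1 values 13, 4, 15; u = 13 is not <= r = 4 — does not hold.
#2 w = 5 > 4, so we need p ≤ 8; p = 5 ≤ 8 — holds.
#3 w = 5, v = 1; distinct — holds.
#4 q = 15 is outside [16, 20] — does not hold.
#5 w^2 + v^2 = 5^2 + 1^2 = 25 + 1 = 26, not 23 — does not hold.
#6 2w + 3q = 2(5) + 3(15) = 55, not 52 — does not hold.

Violated: 1, 4, 5, and 6.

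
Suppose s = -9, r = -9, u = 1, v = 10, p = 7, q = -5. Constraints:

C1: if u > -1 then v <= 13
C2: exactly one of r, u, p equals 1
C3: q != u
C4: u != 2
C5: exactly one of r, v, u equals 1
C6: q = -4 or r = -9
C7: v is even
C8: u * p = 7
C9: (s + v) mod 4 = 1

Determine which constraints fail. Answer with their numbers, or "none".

C1: u = 1 > -1, so we need v ≤ 13; v = 10 ≤ 13  yes
C2: r=-9, u=1, p=7; 1 of them equals 1  yes
C3: q = -5, u = 1; distinct  yes
C4: u = 1, and 1 ≠ 2  yes
C5: r=-9, v=10, u=1; 1 of them equals 1  yes
C6: q = -5 ≠ -4, but r = -9 = -9 (second disjunct)  yes
C7: v = 10 is even  yes
C8: u * p = 1 * 7 = 7  yes
C9: s + v = 1; 1 mod 4 = 1  yes

All constraints are satisfied.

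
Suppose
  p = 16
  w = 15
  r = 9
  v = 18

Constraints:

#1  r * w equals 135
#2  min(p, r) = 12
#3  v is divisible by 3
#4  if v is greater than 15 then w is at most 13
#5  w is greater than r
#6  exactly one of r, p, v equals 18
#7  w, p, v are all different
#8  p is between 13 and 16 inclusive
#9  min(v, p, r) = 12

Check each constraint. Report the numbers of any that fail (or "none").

Constraints 2, 4, 9 do not hold.

#1 r * w = 9 * 15 = 135  ✔
#2 min(16, 9) = 9, not 12  ✘
#3 18 / 3 = 6, so 3 divides 18  ✔
#4 v = 18 > 15, so we need w ≤ 13; but w = 15 > 13  ✘
#5 w = 15, r = 9; 15 > 9  ✔
#6 r=9, p=16, v=18; 1 of them equals 18  ✔
#7 values 15, 16, 18 are pairwise distinct  ✔
#8 p = 16 lies in [13, 16]  ✔
#9 min(18, 16, 9) = 9, not 12  ✘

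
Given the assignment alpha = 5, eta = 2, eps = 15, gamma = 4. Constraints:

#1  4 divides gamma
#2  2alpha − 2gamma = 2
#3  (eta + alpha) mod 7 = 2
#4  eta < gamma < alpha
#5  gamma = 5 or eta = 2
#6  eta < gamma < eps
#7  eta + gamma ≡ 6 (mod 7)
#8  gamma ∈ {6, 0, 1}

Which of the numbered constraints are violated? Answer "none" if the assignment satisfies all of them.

#1 4 / 4 = 1, so 4 divides 4 — holds.
#2 2alpha − 2gamma = 2(5) − 2(4) = 2 — holds.
#3 eta + alpha = 7; 7 mod 7 = 0, not 2 — fails.
#4 values 2 < 4 < 5 — holds.
#5 gamma = 4 ≠ 5, but eta = 2 = 2 (second disjunct) — holds.
#6 values 2 < 4 < 15 — holds.
#7 eta + gamma = 6; 6 mod 7 = 6 — holds.
#8 gamma = 4 is not in {6, 0, 1} — fails.

Constraints 3, 8 are violated.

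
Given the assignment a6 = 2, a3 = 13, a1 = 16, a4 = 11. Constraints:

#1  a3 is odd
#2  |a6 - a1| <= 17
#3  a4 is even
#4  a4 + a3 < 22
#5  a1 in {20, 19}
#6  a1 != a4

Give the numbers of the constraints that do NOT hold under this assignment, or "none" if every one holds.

#1 a3 = 13 is odd — satisfied.
#2 |2 - 16| = 14; 14 ≤ 17 — satisfied.
#3 a4 = 11 is odd — violated.
#4 a4 + a3 = 11 + 13 = 24; 24 ≥ 22, bound 22 not met — violated.
#5 a1 = 16 is not in {20, 19} — violated.
#6 a1 = 16, a4 = 11; distinct — satisfied.

Violated: 3, 4, 5.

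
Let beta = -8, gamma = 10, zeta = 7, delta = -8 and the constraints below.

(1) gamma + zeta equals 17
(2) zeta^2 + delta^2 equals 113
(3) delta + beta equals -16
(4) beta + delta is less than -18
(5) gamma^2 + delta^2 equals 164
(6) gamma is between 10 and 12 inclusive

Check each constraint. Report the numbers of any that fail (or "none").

Violated: 4.

(1) gamma + zeta = 10 + 7 = 17  true
(2) zeta^2 + delta^2 = 7^2 + (-8)^2 = 49 + 64 = 113  true
(3) delta + beta = -8 + (-8) = -16  true
(4) beta + delta = -8 + (-8) = -16; -16 ≥ -18, bound -18 not met  false
(5) gamma^2 + delta^2 = 10^2 + (-8)^2 = 100 + 64 = 164  true
(6) gamma = 10 lies in [10, 12]  true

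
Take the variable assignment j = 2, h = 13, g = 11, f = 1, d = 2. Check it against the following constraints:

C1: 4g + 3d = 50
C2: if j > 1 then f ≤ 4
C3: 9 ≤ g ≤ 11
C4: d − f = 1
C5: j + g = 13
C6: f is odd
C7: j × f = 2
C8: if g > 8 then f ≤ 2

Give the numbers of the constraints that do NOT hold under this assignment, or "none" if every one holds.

C1: 4g + 3d = 4(11) + 3(2) = 50  yes
C2: j = 2 > 1, so we need f ≤ 4; f = 1 ≤ 4  yes
C3: g = 11 lies in [9, 11]  yes
C4: d − f = 2 − 1 = 1  yes
C5: j + g = 2 + 11 = 13  yes
C6: f = 1 is odd  yes
C7: j × f = 2 × 1 = 2  yes
C8: g = 11 > 8, so we need f ≤ 2; f = 1 ≤ 2  yes

No violations.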